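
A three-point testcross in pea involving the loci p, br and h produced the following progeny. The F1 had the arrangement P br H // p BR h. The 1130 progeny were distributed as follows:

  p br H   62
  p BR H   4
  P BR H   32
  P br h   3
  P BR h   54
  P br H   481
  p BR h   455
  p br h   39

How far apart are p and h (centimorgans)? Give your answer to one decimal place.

10.9 centimorgans

The two rarest classes, P br h and p BR H, are the double crossovers. Comparing them with the parentals, only the h allele has switched, so h is the middle locus and the order is br – h – p.
Crossovers in the h–p interval produce the single-crossover classes p br H and P BR h (62 + 54 = 116) plus the double crossovers (7).
RF(h–p) = (116 + 7) / 1130 = 123/1130 = 0.1088 → 10.9 centimorgans.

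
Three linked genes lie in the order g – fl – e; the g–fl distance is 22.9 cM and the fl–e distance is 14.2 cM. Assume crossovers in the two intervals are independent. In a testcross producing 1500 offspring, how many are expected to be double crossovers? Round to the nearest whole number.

Map distances give recombination frequencies of 0.229 and 0.142 for the two intervals.
With no interference, expected double-crossover frequency = 0.229 × 0.142 = 0.03252.
Expected number = 0.03252 × 1500 = 48.78 ≈ 49.

49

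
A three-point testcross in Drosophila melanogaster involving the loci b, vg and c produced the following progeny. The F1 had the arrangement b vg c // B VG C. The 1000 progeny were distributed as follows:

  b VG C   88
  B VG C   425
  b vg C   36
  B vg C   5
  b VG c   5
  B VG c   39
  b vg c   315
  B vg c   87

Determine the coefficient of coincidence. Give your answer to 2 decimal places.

0.64

The two rarest classes, b VG c and B vg C, are the double crossovers. Comparing them with the parentals, only the vg allele has switched, so vg is the middle locus and the order is c – vg – b.
c–vg: (75 + 10)/1000 = 0.0850; vg–b: (175 + 10)/1000 = 0.1850.
Expected DCO frequency = 0.0850 × 0.1850 ≈ 0.01572; observed = 10/1000 ≈ 0.01000.
Coefficient of coincidence = 0.01000/0.01572 ≈ 0.64.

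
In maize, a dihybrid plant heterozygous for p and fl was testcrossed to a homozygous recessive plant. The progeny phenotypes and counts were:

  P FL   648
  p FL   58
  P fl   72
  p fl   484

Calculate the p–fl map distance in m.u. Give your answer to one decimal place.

The two most frequent classes, P FL (648) and p fl (484), are the parental types, so the F1 was P FL / p fl.
The recombinant classes are P fl and p FL: 72 + 58 = 130.
Recombination frequency = 130/1262 = 0.1030 ≈ 10.3%, i.e. 10.3 m.u.

10.3 m.u.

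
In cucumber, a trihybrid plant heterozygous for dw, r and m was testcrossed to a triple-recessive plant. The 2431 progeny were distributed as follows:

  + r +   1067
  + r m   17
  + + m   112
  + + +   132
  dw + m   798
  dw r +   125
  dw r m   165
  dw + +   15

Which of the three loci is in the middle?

The two most frequent reciprocal classes, + r + and dw + m, are the parental types, so the F1 was + r + / dw + m.
The two rarest classes, + r m and dw + +, are the double crossovers. Comparing them with the parentals, only the m allele has switched, so m is the middle locus and the order is r – m – dw.

m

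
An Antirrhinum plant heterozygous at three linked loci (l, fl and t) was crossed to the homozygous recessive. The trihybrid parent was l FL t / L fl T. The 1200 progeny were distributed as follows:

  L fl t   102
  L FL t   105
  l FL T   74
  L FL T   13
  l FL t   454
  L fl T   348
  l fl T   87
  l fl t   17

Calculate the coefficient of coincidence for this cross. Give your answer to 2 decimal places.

The two rarest classes, l fl t and L FL T, are the double crossovers. Comparing them with the parentals, only the fl allele has switched, so fl is the middle locus and the order is l – fl – t.
l–fl: (192 + 30)/1200 = 0.1850; fl–t: (176 + 30)/1200 = 0.1717.
Expected DCO frequency = 0.1850 × 0.1717 ≈ 0.03176; observed = 30/1200 ≈ 0.02500.
Coefficient of coincidence = 0.02500/0.03176 ≈ 0.79.

0.79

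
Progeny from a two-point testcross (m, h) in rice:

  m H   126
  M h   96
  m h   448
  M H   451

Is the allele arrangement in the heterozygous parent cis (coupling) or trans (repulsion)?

cis

The two most frequent classes are M H (451) and m h (448); these are the parental (non-recombinant) types.
So the F1 carried M H on one chromosome and m h on the other — the recessive alleles are on the same chromosome (cis / coupling).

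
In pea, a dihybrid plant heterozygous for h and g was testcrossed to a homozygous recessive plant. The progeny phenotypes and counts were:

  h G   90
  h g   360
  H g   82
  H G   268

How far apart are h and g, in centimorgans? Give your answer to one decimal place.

21.5 centimorgans

The two most frequent classes, H G (268) and h g (360), are the parental types, so the F1 was H G / h g.
The recombinant classes are H g and h G: 82 + 90 = 172.
Recombination frequency = 172/800 = 0.2150 ≈ 21.5%, i.e. 21.5 centimorgans.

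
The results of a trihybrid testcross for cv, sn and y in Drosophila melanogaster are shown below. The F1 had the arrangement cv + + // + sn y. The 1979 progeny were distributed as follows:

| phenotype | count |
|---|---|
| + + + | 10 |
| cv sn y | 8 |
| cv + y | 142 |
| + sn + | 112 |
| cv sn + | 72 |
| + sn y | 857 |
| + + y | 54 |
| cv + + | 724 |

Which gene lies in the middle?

The two rarest classes, + + + and cv sn y, are the double crossovers. Comparing them with the parentals, only the cv allele has switched, so cv is the middle locus and the order is sn – cv – y.

cv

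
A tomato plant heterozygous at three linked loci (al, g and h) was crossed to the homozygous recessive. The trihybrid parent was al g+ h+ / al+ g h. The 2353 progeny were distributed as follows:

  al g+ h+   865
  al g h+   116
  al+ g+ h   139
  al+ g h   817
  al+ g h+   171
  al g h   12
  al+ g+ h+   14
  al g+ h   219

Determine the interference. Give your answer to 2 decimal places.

0.48

The two rarest classes, al+ g+ h+ and al g h, are the double crossovers. Comparing them with the parentals, only the al allele has switched, so al is the middle locus and the order is g – al – h.
g–al: (255 + 26)/2353 = 0.1194; al–h: (390 + 26)/2353 = 0.1768.
Expected DCO frequency = 0.1194 × 0.1768 ≈ 0.02111; observed = 26/2353 ≈ 0.01105.
Coefficient of coincidence = 0.01105/0.02111 ≈ 0.52; interference = 1 − 0.52 = 0.48.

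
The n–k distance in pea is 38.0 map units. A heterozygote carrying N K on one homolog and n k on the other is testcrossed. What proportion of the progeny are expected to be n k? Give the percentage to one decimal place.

31.0%

A map distance of 38.0 map units corresponds to a recombination frequency of 0.380.
The F1 is N K / n k, so n k is a parental gamete class with expected frequency (1 − r)/2 = 0.620/2 = 0.3100.
That is 0.3100 = 31.0% of the progeny.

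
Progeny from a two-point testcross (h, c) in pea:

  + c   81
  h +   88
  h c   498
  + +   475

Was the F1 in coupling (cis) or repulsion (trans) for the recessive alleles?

The two most frequent classes are + + (475) and h c (498); these are the parental (non-recombinant) types.
So the F1 carried + + on one chromosome and h c on the other — the recessive alleles are on the same chromosome (cis / coupling).

cis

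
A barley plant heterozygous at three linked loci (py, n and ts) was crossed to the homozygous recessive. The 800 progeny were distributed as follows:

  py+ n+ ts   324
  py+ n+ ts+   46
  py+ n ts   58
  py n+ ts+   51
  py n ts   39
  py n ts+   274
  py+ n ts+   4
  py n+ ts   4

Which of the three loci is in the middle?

py

The two most frequent reciprocal classes, py n ts+ and py+ n+ ts, are the parental types, so the F1 was py n ts+ / py+ n+ ts.
The two rarest classes, py+ n ts+ and py n+ ts, are the double crossovers. Comparing them with the parentals, only the py allele has switched, so py is the middle locus and the order is ts – py – n.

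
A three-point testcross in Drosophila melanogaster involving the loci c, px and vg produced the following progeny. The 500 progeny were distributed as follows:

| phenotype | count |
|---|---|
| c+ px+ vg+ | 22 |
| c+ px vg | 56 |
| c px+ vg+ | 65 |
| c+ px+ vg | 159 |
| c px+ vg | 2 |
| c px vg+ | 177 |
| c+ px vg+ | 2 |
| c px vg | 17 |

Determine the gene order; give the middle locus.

c

The two most frequent reciprocal classes, c+ px+ vg and c px vg+, are the parental types, so the F1 was c+ px+ vg / c px vg+.
The two rarest classes, c px+ vg and c+ px vg+, are the double crossovers. Comparing them with the parentals, only the c allele has switched, so c is the middle locus and the order is px – c – vg.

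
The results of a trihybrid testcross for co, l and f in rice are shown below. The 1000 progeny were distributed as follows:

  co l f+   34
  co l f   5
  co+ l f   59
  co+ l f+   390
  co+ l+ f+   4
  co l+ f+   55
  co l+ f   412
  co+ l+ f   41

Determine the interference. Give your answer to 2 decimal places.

The two most frequent reciprocal classes, co l+ f and co+ l f+, are the parental types, so the F1 was co l+ f / co+ l f+.
The two rarest classes, co l f and co+ l+ f+, are the double crossovers. Comparing them with the parentals, only the l allele has switched, so l is the middle locus and the order is f – l – co.
f–l: (114 + 9)/1000 = 0.1230; l–co: (75 + 9)/1000 = 0.0840.
Expected DCO frequency = 0.1230 × 0.0840 ≈ 0.01033; observed = 9/1000 ≈ 0.00900.
Coefficient of coincidence = 0.00900/0.01033 ≈ 0.87; interference = 1 − 0.87 = 0.13.

0.13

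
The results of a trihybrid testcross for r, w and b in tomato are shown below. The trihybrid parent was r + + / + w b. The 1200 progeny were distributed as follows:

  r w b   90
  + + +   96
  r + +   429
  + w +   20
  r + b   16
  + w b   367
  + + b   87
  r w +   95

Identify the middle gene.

The two rarest classes, r + b and + w +, are the double crossovers. Comparing them with the parentals, only the b allele has switched, so b is the middle locus and the order is w – b – r.

b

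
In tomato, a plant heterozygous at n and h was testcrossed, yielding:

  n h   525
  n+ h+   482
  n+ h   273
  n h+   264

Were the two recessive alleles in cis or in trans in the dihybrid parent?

cis

The two most frequent classes are n+ h+ (482) and n h (525); these are the parental (non-recombinant) types.
So the F1 carried n+ h+ on one chromosome and n h on the other — the recessive alleles are on the same chromosome (cis / coupling).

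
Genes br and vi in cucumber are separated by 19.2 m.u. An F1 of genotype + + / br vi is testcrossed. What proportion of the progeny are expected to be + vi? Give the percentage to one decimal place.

9.6%

A map distance of 19.2 m.u. corresponds to a recombination frequency of 0.192.
The F1 is + + / br vi, so + vi is a recombinant gamete class with expected frequency r/2 = 0.192/2 = 0.0960.
That is 0.0960 = 9.6% of the progeny.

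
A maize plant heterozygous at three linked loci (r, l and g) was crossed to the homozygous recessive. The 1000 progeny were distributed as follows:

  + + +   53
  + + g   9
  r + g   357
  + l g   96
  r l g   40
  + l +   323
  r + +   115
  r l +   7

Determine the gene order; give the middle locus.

The two most frequent reciprocal classes, r + g and + l +, are the parental types, so the F1 was r + g / + l +.
The two rarest classes, + + g and r l +, are the double crossovers. Comparing them with the parentals, only the r allele has switched, so r is the middle locus and the order is l – r – g.

r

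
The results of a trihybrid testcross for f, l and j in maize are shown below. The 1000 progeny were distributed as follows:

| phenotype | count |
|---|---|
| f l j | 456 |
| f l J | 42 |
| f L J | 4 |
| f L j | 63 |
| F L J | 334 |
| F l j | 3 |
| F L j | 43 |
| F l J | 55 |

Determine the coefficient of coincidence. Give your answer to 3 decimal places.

0.609

The two most frequent reciprocal classes, f l j and F L J, are the parental types, so the F1 was f l j / F L J.
The two rarest classes, F l j and f L J, are the double crossovers. Comparing them with the parentals, only the f allele has switched, so f is the middle locus and the order is j – f – l.
j–f: (85 + 7)/1000 = 0.0920; f–l: (118 + 7)/1000 = 0.1250.
Expected DCO frequency = 0.0920 × 0.1250 ≈ 0.01150; observed = 7/1000 ≈ 0.00700.
Coefficient of coincidence = 0.00700/0.01150 ≈ 0.609.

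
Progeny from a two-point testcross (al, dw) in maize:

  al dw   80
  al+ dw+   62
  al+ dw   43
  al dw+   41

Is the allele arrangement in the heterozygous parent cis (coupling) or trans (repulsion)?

cis

The two most frequent classes are al+ dw+ (62) and al dw (80); these are the parental (non-recombinant) types.
So the F1 carried al+ dw+ on one chromosome and al dw on the other — the recessive alleles are on the same chromosome (cis / coupling).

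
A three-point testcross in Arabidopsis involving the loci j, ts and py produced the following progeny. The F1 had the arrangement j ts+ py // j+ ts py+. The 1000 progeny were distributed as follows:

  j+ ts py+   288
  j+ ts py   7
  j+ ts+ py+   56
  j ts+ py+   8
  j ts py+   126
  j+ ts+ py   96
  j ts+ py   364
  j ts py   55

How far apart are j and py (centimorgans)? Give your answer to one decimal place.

The two rarest classes, j ts+ py+ and j+ ts py, are the double crossovers. Comparing them with the parentals, only the py allele has switched, so py is the middle locus and the order is ts – py – j.
Crossovers in the py–j interval produce the single-crossover classes j+ ts+ py and j ts py+ (96 + 126 = 222) plus the double crossovers (15).
RF(py–j) = (222 + 15) / 1000 = 237/1000 = 0.2370 → 23.7 centimorgans.

23.7 centimorgans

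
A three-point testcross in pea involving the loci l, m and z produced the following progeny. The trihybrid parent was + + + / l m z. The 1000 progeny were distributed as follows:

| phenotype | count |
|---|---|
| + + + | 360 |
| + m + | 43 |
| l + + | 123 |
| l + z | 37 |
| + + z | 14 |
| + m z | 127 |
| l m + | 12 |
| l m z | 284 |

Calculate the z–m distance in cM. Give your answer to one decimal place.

The two rarest classes, + + z and l m +, are the double crossovers. Comparing them with the parentals, only the z allele has switched, so z is the middle locus and the order is m – z – l.
Crossovers in the m–z interval produce the single-crossover classes + m + and l + z (43 + 37 = 80) plus the double crossovers (26).
RF(m–z) = (80 + 26) / 1000 = 106/1000 = 0.1060 → 10.6 cM.

10.6 cM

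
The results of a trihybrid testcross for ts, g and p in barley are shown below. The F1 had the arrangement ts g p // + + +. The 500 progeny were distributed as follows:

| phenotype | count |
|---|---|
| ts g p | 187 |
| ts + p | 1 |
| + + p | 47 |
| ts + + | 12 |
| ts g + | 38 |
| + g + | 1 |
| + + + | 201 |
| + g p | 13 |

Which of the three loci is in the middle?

The two rarest classes, ts + p and + g +, are the double crossovers. Comparing them with the parentals, only the g allele has switched, so g is the middle locus and the order is p – g – ts.

g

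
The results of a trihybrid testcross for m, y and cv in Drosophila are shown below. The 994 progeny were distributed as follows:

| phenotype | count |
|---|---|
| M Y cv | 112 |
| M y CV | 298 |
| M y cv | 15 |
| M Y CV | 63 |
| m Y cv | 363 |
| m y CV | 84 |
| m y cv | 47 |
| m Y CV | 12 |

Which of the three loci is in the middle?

The two most frequent reciprocal classes, M y CV and m Y cv, are the parental types, so the F1 was M y CV / m Y cv.
The two rarest classes, M y cv and m Y CV, are the double crossovers. Comparing them with the parentals, only the cv allele has switched, so cv is the middle locus and the order is m – cv – y.

cv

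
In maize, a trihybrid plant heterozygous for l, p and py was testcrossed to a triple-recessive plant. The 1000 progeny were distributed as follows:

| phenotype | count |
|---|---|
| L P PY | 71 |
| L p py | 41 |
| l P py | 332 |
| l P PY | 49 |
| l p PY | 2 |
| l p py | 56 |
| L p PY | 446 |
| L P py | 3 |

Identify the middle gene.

l

The two most frequent reciprocal classes, L p PY and l P py, are the parental types, so the F1 was L p PY / l P py.
The two rarest classes, l p PY and L P py, are the double crossovers. Comparing them with the parentals, only the l allele has switched, so l is the middle locus and the order is p – l – py.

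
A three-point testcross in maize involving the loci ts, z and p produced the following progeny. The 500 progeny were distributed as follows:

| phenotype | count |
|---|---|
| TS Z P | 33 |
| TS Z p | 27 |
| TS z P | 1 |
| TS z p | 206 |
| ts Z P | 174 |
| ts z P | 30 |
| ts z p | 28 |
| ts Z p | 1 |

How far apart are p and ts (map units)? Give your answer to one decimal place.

The two most frequent reciprocal classes, TS z p and ts Z P, are the parental types, so the F1 was TS z p / ts Z P.
The two rarest classes, TS z P and ts Z p, are the double crossovers. Comparing them with the parentals, only the p allele has switched, so p is the middle locus and the order is z – p – ts.
Crossovers in the p–ts interval produce the single-crossover classes ts z p and TS Z P (28 + 33 = 61) plus the double crossovers (2).
RF(p–ts) = (61 + 2) / 500 = 63/500 = 0.1260 → 12.6 map units.

12.6 map units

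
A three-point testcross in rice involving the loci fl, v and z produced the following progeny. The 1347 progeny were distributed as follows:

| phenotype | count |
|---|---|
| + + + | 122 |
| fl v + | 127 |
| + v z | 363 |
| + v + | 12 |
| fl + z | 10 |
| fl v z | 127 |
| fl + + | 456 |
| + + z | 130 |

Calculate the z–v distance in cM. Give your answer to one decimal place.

The two most frequent reciprocal classes, + v z and fl + +, are the parental types, so the F1 was + v z / fl + +.
The two rarest classes, + v + and fl + z, are the double crossovers. Comparing them with the parentals, only the z allele has switched, so z is the middle locus and the order is v – z – fl.
Crossovers in the v–z interval produce the single-crossover classes + + z and fl v + (130 + 127 = 257) plus the double crossovers (22).
RF(v–z) = (257 + 22) / 1347 = 279/1347 = 0.2071 → 20.7 cM.

20.7 cM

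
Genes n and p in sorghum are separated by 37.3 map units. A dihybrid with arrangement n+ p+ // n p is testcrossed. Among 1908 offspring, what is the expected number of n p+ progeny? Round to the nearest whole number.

A map distance of 37.3 map units corresponds to a recombination frequency of 0.373.
The F1 is n+ p+ / n p, so n p+ is a recombinant gamete class with expected frequency r/2 = 0.373/2 = 0.1865.
Expected number = 0.1865 × 1908 = 355.84 ≈ 356.

356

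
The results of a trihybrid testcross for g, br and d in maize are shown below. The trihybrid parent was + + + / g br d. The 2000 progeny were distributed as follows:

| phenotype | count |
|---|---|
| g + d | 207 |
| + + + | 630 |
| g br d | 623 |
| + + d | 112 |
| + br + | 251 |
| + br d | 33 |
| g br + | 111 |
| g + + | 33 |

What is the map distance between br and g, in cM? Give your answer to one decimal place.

26.2 cM

The two rarest classes, g + + and + br d, are the double crossovers. Comparing them with the parentals, only the g allele has switched, so g is the middle locus and the order is br – g – d.
Crossovers in the br–g interval produce the single-crossover classes + br + and g + d (251 + 207 = 458) plus the double crossovers (66).
RF(br–g) = (458 + 66) / 2000 = 524/2000 = 0.2620 → 26.2 cM.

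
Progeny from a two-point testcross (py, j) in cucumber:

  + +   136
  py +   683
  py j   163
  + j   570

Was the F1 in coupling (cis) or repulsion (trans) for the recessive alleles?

trans

The two most frequent classes are + j (570) and py + (683); these are the parental (non-recombinant) types.
So the F1 carried + j on one chromosome and py + on the other — the recessive alleles are on opposite chromosomes (trans / repulsion).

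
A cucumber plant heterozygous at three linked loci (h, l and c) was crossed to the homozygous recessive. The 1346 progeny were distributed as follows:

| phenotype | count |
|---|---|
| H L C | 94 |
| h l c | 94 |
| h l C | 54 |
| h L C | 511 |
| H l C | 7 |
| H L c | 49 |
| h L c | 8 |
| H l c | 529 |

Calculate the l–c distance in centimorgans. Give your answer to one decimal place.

8.8 centimorgans

The two most frequent reciprocal classes, h L C and H l c, are the parental types, so the F1 was h L C / H l c.
The two rarest classes, h L c and H l C, are the double crossovers. Comparing them with the parentals, only the c allele has switched, so c is the middle locus and the order is l – c – h.
Crossovers in the l–c interval produce the single-crossover classes h l C and H L c (54 + 49 = 103) plus the double crossovers (15).
RF(l–c) = (103 + 15) / 1346 = 118/1346 = 0.0877 → 8.8 centimorgans.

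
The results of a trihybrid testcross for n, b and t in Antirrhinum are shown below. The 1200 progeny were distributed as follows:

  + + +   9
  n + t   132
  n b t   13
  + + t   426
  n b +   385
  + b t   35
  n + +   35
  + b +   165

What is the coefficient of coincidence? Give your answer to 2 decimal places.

0.90

The two most frequent reciprocal classes, n b + and + + t, are the parental types, so the F1 was n b + / + + t.
The two rarest classes, n b t and + + +, are the double crossovers. Comparing them with the parentals, only the t allele has switched, so t is the middle locus and the order is b – t – n.
b–t: (70 + 22)/1200 = 0.0767; t–n: (297 + 22)/1200 = 0.2658.
Expected DCO frequency = 0.0767 × 0.2658 ≈ 0.02039; observed = 22/1200 ≈ 0.01833.
Coefficient of coincidence = 0.01833/0.02039 ≈ 0.90.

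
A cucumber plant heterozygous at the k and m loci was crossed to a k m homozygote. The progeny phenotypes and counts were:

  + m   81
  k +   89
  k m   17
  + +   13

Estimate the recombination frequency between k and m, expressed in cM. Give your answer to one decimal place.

15.0 cM

The two most frequent classes, + m (81) and k + (89), are the parental types, so the F1 was + m / k +.
The recombinant classes are + + and k m: 13 + 17 = 30.
Recombination frequency = 30/200 = 0.1500 ≈ 15.0%, i.e. 15.0 cM.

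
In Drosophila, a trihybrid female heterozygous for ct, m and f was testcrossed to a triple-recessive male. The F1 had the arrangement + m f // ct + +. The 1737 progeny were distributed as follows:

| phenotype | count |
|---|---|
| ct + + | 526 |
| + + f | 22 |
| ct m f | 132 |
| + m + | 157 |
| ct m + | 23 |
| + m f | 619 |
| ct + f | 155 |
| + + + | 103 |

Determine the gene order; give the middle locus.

m

The two rarest classes, + + f and ct m +, are the double crossovers. Comparing them with the parentals, only the m allele has switched, so m is the middle locus and the order is ct – m – f.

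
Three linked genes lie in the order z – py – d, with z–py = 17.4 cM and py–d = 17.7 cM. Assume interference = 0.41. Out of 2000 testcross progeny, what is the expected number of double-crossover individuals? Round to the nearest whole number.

Map distances give recombination frequencies of 0.174 and 0.177 for the two intervals.
With interference 0.41 (so coincidence = 0.59), expected double-crossover frequency = 0.174 × 0.177 × 0.59 = 0.01817.
Expected number = 0.01817 × 2000 = 36.34 ≈ 36.

36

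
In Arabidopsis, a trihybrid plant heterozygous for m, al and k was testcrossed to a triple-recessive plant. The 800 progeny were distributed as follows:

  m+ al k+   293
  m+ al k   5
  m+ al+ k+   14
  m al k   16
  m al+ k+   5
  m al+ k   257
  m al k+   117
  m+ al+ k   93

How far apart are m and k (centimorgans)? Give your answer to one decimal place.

27.5 centimorgans

The two most frequent reciprocal classes, m al+ k and m+ al k+, are the parental types, so the F1 was m al+ k / m+ al k+.
The two rarest classes, m al+ k+ and m+ al k, are the double crossovers. Comparing them with the parentals, only the k allele has switched, so k is the middle locus and the order is al – k – m.
Crossovers in the k–m interval produce the single-crossover classes m+ al+ k and m al k+ (93 + 117 = 210) plus the double crossovers (10).
RF(k–m) = (210 + 10) / 800 = 220/800 = 0.2750 → 27.5 centimorgans.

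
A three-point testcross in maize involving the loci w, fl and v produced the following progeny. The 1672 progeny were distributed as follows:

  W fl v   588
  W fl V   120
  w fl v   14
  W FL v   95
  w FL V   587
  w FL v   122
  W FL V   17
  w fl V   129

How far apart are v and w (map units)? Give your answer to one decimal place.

The two most frequent reciprocal classes, W fl v and w FL V, are the parental types, so the F1 was W fl v / w FL V.
The two rarest classes, w fl v and W FL V, are the double crossovers. Comparing them with the parentals, only the w allele has switched, so w is the middle locus and the order is fl – w – v.
Crossovers in the w–v interval produce the single-crossover classes W fl V and w FL v (120 + 122 = 242) plus the double crossovers (31).
RF(w–v) = (242 + 31) / 1672 = 273/1672 = 0.1633 → 16.3 map units.

16.3 map units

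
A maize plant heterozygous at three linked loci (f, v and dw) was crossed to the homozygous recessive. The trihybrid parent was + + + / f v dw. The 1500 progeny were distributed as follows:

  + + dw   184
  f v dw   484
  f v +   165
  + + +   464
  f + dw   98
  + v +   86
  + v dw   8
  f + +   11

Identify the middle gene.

The two rarest classes, f + + and + v dw, are the double crossovers. Comparing them with the parentals, only the f allele has switched, so f is the middle locus and the order is dw – f – v.

f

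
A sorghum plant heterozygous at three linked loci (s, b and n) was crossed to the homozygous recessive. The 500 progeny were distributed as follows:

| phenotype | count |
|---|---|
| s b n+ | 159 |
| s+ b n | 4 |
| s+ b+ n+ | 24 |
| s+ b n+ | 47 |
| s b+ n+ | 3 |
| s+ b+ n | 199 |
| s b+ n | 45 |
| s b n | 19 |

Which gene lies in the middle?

The two most frequent reciprocal classes, s b n+ and s+ b+ n, are the parental types, so the F1 was s b n+ / s+ b+ n.
The two rarest classes, s b+ n+ and s+ b n, are the double crossovers. Comparing them with the parentals, only the b allele has switched, so b is the middle locus and the order is s – b – n.

b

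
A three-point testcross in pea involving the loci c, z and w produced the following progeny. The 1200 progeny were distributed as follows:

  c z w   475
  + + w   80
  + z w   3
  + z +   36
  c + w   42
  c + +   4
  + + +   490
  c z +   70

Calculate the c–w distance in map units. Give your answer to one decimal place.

13.1 map units

The two most frequent reciprocal classes, + + + and c z w, are the parental types, so the F1 was + + + / c z w.
The two rarest classes, c + + and + z w, are the double crossovers. Comparing them with the parentals, only the c allele has switched, so c is the middle locus and the order is z – c – w.
Crossovers in the c–w interval produce the single-crossover classes + + w and c z + (80 + 70 = 150) plus the double crossovers (7).
RF(c–w) = (150 + 7) / 1200 = 157/1200 = 0.1308 → 13.1 map units.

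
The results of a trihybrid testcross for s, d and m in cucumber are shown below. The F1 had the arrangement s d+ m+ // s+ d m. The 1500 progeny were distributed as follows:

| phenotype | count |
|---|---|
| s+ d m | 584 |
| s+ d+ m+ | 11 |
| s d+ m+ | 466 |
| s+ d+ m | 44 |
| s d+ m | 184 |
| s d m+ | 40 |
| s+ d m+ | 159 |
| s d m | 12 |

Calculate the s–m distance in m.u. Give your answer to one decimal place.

24.4 m.u.

The two rarest classes, s+ d+ m+ and s d m, are the double crossovers. Comparing them with the parentals, only the s allele has switched, so s is the middle locus and the order is d – s – m.
Crossovers in the s–m interval produce the single-crossover classes s d+ m and s+ d m+ (184 + 159 = 343) plus the double crossovers (23).
RF(s–m) = (343 + 23) / 1500 = 366/1500 = 0.2440 → 24.4 m.u.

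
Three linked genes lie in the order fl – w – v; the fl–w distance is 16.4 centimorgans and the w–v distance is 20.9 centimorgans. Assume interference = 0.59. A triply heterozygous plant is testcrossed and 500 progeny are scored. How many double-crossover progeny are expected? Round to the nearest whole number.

Map distances give recombination frequencies of 0.164 and 0.209 for the two intervals.
With interference 0.59 (so coincidence = 0.41), expected double-crossover frequency = 0.164 × 0.209 × 0.41 = 0.01405.
Expected number = 0.01405 × 500 = 7.03 ≈ 7.

7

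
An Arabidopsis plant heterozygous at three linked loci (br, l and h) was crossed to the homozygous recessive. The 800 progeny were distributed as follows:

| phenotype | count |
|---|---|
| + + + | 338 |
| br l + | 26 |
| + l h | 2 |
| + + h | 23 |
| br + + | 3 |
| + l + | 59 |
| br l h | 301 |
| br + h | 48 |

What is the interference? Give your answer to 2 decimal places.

0.34

The two most frequent reciprocal classes, + + + and br l h, are the parental types, so the F1 was + + + / br l h.
The two rarest classes, br + + and + l h, are the double crossovers. Comparing them with the parentals, only the br allele has switched, so br is the middle locus and the order is l – br – h.
l–br: (107 + 5)/800 = 0.1400; br–h: (49 + 5)/800 = 0.0675.
Expected DCO frequency = 0.1400 × 0.0675 ≈ 0.00945; observed = 5/800 ≈ 0.00625.
Coefficient of coincidence = 0.00625/0.00945 ≈ 0.66; interference = 1 − 0.66 = 0.34.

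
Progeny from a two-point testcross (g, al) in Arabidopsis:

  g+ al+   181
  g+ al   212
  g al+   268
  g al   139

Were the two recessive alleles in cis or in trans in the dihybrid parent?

The two most frequent classes are g+ al (212) and g al+ (268); these are the parental (non-recombinant) types.
So the F1 carried g+ al on one chromosome and g al+ on the other — the recessive alleles are on opposite chromosomes (trans / repulsion).

trans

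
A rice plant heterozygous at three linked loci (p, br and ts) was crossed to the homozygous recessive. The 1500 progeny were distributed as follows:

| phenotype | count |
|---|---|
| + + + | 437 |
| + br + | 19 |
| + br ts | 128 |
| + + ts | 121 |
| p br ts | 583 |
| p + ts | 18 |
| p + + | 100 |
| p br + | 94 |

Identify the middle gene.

The two most frequent reciprocal classes, p br ts and + + +, are the parental types, so the F1 was p br ts / + + +.
The two rarest classes, p + ts and + br +, are the double crossovers. Comparing them with the parentals, only the br allele has switched, so br is the middle locus and the order is ts – br – p.

br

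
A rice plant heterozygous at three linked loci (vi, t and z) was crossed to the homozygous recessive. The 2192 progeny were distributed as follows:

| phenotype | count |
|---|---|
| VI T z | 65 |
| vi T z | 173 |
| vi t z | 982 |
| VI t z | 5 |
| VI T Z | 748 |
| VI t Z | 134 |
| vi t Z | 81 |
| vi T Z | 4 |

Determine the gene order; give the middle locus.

The two most frequent reciprocal classes, vi t z and VI T Z, are the parental types, so the F1 was vi t z / VI T Z.
The two rarest classes, VI t z and vi T Z, are the double crossovers. Comparing them with the parentals, only the vi allele has switched, so vi is the middle locus and the order is z – vi – t.

vi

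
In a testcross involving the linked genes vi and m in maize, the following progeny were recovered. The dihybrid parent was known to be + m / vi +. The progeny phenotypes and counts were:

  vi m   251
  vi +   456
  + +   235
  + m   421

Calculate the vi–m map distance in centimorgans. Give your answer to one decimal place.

35.7 centimorgans

The recombinant classes are + + and vi m: 235 + 251 = 486.
Recombination frequency = 486/1363 = 0.3566 ≈ 35.7%, i.e. 35.7 centimorgans.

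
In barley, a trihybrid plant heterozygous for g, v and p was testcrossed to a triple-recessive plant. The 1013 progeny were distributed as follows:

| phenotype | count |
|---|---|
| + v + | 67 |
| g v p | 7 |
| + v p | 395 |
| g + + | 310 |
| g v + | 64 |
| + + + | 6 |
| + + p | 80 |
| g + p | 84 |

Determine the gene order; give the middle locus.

The two most frequent reciprocal classes, g + + and + v p, are the parental types, so the F1 was g + + / + v p.
The two rarest classes, + + + and g v p, are the double crossovers. Comparing them with the parentals, only the g allele has switched, so g is the middle locus and the order is v – g – p.

g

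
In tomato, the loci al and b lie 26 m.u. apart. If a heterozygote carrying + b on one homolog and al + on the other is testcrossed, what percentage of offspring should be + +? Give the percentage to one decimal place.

13.0%

A map distance of 26 m.u. corresponds to a recombination frequency of 0.260.
The F1 is + b / al +, so + + is a recombinant gamete class with expected frequency r/2 = 0.260/2 = 0.1300.
That is 0.1300 = 13.0% of the progeny.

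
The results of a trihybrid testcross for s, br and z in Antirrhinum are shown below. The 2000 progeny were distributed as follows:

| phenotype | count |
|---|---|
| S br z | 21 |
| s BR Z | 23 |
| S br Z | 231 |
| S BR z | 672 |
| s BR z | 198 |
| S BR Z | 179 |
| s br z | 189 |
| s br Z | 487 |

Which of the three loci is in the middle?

br

The two most frequent reciprocal classes, S BR z and s br Z, are the parental types, so the F1 was S BR z / s br Z.
The two rarest classes, S br z and s BR Z, are the double crossovers. Comparing them with the parentals, only the br allele has switched, so br is the middle locus and the order is s – br – z.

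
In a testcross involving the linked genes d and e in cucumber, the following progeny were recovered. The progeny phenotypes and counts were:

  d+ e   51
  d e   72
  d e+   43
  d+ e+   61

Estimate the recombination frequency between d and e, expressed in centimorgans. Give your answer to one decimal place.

The two most frequent classes, d+ e+ (61) and d e (72), are the parental types, so the F1 was d+ e+ / d e.
The recombinant classes are d+ e and d e+: 51 + 43 = 94.
Recombination frequency = 94/227 = 0.4141 ≈ 41.4%, i.e. 41.4 centimorgans.

41.4 centimorgans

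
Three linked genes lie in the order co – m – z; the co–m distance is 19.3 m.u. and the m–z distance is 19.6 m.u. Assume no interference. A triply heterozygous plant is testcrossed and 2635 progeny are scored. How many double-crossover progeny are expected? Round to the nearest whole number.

Map distances give recombination frequencies of 0.193 and 0.196 for the two intervals.
With no interference, expected double-crossover frequency = 0.193 × 0.196 = 0.03783.
Expected number = 0.03783 × 2635 = 99.68 ≈ 100.

100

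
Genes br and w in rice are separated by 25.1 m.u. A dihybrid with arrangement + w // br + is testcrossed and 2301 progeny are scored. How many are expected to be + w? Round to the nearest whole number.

862

A map distance of 25.1 m.u. corresponds to a recombination frequency of 0.251.
The F1 is + w / br +, so + w is a parental gamete class with expected frequency (1 − r)/2 = 0.749/2 = 0.3745.
Expected number = 0.3745 × 2301 = 861.72 ≈ 862.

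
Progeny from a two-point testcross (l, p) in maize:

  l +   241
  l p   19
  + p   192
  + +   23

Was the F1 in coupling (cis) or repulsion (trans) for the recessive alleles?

The two most frequent classes are + p (192) and l + (241); these are the parental (non-recombinant) types.
So the F1 carried + p on one chromosome and l + on the other — the recessive alleles are on opposite chromosomes (trans / repulsion).

trans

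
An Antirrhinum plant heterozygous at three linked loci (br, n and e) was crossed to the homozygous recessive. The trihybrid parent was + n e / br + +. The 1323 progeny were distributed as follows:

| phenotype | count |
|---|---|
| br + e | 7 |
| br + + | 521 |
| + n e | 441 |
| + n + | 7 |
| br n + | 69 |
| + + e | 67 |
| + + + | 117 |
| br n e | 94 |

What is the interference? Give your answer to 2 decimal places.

The two rarest classes, + n + and br + e, are the double crossovers. Comparing them with the parentals, only the e allele has switched, so e is the middle locus and the order is n – e – br.
n–e: (136 + 14)/1323 = 0.1134; e–br: (211 + 14)/1323 = 0.1701.
Expected DCO frequency = 0.1134 × 0.1701 ≈ 0.01929; observed = 14/1323 ≈ 0.01058.
Coefficient of coincidence = 0.01058/0.01929 ≈ 0.55; interference = 1 − 0.55 = 0.45.

0.45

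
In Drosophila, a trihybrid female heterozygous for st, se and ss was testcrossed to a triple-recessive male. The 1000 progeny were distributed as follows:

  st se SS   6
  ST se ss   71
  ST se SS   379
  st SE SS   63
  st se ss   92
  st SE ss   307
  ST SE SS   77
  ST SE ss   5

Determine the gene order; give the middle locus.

st

The two most frequent reciprocal classes, ST se SS and st SE ss, are the parental types, so the F1 was ST se SS / st SE ss.
The two rarest classes, st se SS and ST SE ss, are the double crossovers. Comparing them with the parentals, only the st allele has switched, so st is the middle locus and the order is ss – st – se.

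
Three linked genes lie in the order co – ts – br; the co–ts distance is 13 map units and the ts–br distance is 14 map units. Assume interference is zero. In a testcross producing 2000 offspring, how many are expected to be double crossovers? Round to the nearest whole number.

Map distances give recombination frequencies of 0.130 and 0.140 for the two intervals.
With no interference, expected double-crossover frequency = 0.130 × 0.140 = 0.01820.
Expected number = 0.01820 × 2000 = 36.40 ≈ 36.

36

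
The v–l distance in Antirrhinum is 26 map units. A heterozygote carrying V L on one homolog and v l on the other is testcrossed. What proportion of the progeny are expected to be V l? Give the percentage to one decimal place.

13.0%

A map distance of 26 map units corresponds to a recombination frequency of 0.260.
The F1 is V L / v l, so V l is a recombinant gamete class with expected frequency r/2 = 0.260/2 = 0.1300.
That is 0.1300 = 13.0% of the progeny.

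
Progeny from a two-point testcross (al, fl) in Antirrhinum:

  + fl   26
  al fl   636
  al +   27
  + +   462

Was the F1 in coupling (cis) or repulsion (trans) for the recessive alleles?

cis

The two most frequent classes are + + (462) and al fl (636); these are the parental (non-recombinant) types.
So the F1 carried + + on one chromosome and al fl on the other — the recessive alleles are on the same chromosome (cis / coupling).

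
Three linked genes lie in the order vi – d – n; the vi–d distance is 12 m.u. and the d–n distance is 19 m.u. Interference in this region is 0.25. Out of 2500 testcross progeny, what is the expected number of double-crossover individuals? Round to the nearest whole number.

43

Map distances give recombination frequencies of 0.120 and 0.190 for the two intervals.
With interference 0.25 (so coincidence = 0.75), expected double-crossover frequency = 0.120 × 0.190 × 0.75 = 0.01710.
Expected number = 0.01710 × 2500 = 42.75 ≈ 43.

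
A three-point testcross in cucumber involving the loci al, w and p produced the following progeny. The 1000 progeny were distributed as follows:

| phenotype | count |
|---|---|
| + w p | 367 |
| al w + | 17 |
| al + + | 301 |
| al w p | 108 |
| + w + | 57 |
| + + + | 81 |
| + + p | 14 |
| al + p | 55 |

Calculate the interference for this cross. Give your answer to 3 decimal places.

The two most frequent reciprocal classes, al + + and + w p, are the parental types, so the F1 was al + + / + w p.
The two rarest classes, al w + and + + p, are the double crossovers. Comparing them with the parentals, only the w allele has switched, so w is the middle locus and the order is al – w – p.
al–w: (189 + 31)/1000 = 0.2200; w–p: (112 + 31)/1000 = 0.1430.
Expected DCO frequency = 0.2200 × 0.1430 ≈ 0.03146; observed = 31/1000 ≈ 0.03100.
Coefficient of coincidence = 0.03100/0.03146 ≈ 0.985; interference = 1 − 0.985 = 0.015.

0.015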